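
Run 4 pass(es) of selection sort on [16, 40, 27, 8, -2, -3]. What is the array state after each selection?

Pass 1: Select minimum -3 at index 5, swap -> [-3, 40, 27, 8, -2, 16]
Pass 2: Select minimum -2 at index 4, swap -> [-3, -2, 27, 8, 40, 16]
Pass 3: Select minimum 8 at index 3, swap -> [-3, -2, 8, 27, 40, 16]
Pass 4: Select minimum 16 at index 5, swap -> [-3, -2, 8, 16, 40, 27]


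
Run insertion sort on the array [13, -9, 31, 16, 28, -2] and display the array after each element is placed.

First element 13 is already 'sorted'
Insert -9: shifted 1 elements -> [-9, 13, 31, 16, 28, -2]
Insert 31: shifted 0 elements -> [-9, 13, 31, 16, 28, -2]
Insert 16: shifted 1 elements -> [-9, 13, 16, 31, 28, -2]
Insert 28: shifted 1 elements -> [-9, 13, 16, 28, 31, -2]
Insert -2: shifted 4 elements -> [-9, -2, 13, 16, 28, 31]


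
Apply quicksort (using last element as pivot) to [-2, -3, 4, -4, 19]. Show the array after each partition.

Partition 1: pivot=19 at index 4 -> [-2, -3, 4, -4, 19]
Partition 2: pivot=-4 at index 0 -> [-4, -3, 4, -2, 19]
Partition 3: pivot=-2 at index 2 -> [-4, -3, -2, 4, 19]


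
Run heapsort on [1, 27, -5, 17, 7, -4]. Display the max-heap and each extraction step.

Build heap: [27, 17, -4, 1, 7, -5]
Extract 27: [17, 7, -4, 1, -5, 27]
Extract 17: [7, 1, -4, -5, 17, 27]
Extract 7: [1, -5, -4, 7, 17, 27]
Extract 1: [-4, -5, 1, 7, 17, 27]
Extract -4: [-5, -4, 1, 7, 17, 27]


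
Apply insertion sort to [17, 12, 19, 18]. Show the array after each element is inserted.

First element 17 is already 'sorted'
Insert 12: shifted 1 elements -> [12, 17, 19, 18]
Insert 19: shifted 0 elements -> [12, 17, 19, 18]
Insert 18: shifted 1 elements -> [12, 17, 18, 19]


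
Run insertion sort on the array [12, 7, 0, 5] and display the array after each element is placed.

First element 12 is already 'sorted'
Insert 7: shifted 1 elements -> [7, 12, 0, 5]
Insert 0: shifted 2 elements -> [0, 7, 12, 5]
Insert 5: shifted 2 elements -> [0, 5, 7, 12]


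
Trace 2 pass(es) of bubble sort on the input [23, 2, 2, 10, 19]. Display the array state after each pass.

After pass 1: [2, 2, 10, 19, 23] (4 swaps)
After pass 2: [2, 2, 10, 19, 23] (0 swaps)
Total swaps: 4


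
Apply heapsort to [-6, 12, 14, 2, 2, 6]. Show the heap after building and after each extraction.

Build heap: [14, 12, 6, 2, 2, -6]
Extract 14: [12, 2, 6, -6, 2, 14]
Extract 12: [6, 2, 2, -6, 12, 14]
Extract 6: [2, -6, 2, 6, 12, 14]
Extract 2: [2, -6, 2, 6, 12, 14]
Extract 2: [-6, 2, 2, 6, 12, 14]


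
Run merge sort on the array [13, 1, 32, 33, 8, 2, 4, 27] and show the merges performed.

Divide and conquer:
  Merge [13] + [1] -> [1, 13]
  Merge [32] + [33] -> [32, 33]
  Merge [1, 13] + [32, 33] -> [1, 13, 32, 33]
  Merge [8] + [2] -> [2, 8]
  Merge [4] + [27] -> [4, 27]
  Merge [2, 8] + [4, 27] -> [2, 4, 8, 27]
  Merge [1, 13, 32, 33] + [2, 4, 8, 27] -> [1, 2, 4, 8, 13, 27, 32, 33]


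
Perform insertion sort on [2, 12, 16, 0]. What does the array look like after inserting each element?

First element 2 is already 'sorted'
Insert 12: shifted 0 elements -> [2, 12, 16, 0]
Insert 16: shifted 0 elements -> [2, 12, 16, 0]
Insert 0: shifted 3 elements -> [0, 2, 12, 16]


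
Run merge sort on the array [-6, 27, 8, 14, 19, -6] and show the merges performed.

Divide and conquer:
  Merge [27] + [8] -> [8, 27]
  Merge [-6] + [8, 27] -> [-6, 8, 27]
  Merge [19] + [-6] -> [-6, 19]
  Merge [14] + [-6, 19] -> [-6, 14, 19]
  Merge [-6, 8, 27] + [-6, 14, 19] -> [-6, -6, 8, 14, 19, 27]


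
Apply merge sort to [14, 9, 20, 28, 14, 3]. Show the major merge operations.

Divide and conquer:
  Merge [9] + [20] -> [9, 20]
  Merge [14] + [9, 20] -> [9, 14, 20]
  Merge [14] + [3] -> [3, 14]
  Merge [28] + [3, 14] -> [3, 14, 28]
  Merge [9, 14, 20] + [3, 14, 28] -> [3, 9, 14, 14, 20, 28]


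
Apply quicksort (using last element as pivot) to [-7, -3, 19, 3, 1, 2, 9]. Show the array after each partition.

Partition 1: pivot=9 at index 5 -> [-7, -3, 3, 1, 2, 9, 19]
Partition 2: pivot=2 at index 3 -> [-7, -3, 1, 2, 3, 9, 19]
Partition 3: pivot=1 at index 2 -> [-7, -3, 1, 2, 3, 9, 19]
Partition 4: pivot=-3 at index 1 -> [-7, -3, 1, 2, 3, 9, 19]


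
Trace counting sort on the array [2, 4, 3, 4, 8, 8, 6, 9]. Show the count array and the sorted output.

Count array: [0, 0, 1, 1, 2, 0, 1, 0, 2, 1]
(count[i] = number of elements equal to i)
Cumulative count: [0, 0, 1, 2, 4, 4, 5, 5, 7, 8]
Sorted: [2, 3, 4, 4, 6, 8, 8, 9]


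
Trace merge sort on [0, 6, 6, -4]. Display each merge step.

Divide and conquer:
  Merge [0] + [6] -> [0, 6]
  Merge [6] + [-4] -> [-4, 6]
  Merge [0, 6] + [-4, 6] -> [-4, 0, 6, 6]


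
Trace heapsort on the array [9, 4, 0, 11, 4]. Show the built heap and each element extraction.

Build heap: [11, 9, 0, 4, 4]
Extract 11: [9, 4, 0, 4, 11]
Extract 9: [4, 4, 0, 9, 11]
Extract 4: [4, 0, 4, 9, 11]
Extract 4: [0, 4, 4, 9, 11]


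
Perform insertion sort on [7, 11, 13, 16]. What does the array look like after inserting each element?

First element 7 is already 'sorted'
Insert 11: shifted 0 elements -> [7, 11, 13, 16]
Insert 13: shifted 0 elements -> [7, 11, 13, 16]
Insert 16: shifted 0 elements -> [7, 11, 13, 16]


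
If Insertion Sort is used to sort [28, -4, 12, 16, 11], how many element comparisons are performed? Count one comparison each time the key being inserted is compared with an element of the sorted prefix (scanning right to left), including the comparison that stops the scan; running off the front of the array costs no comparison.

Insert -4: 28 > -4 (shift), reached front = 1 comparison(s) -> [-4, 28, 12, 16, 11]
Insert 12: 28 > 12 (shift), -4 <= 12 (stop) = 2 comparison(s) -> [-4, 12, 28, 16, 11]
Insert 16: 28 > 16 (shift), 12 <= 16 (stop) = 2 comparison(s) -> [-4, 12, 16, 28, 11]
Insert 11: 28 > 11 (shift), 16 > 11 (shift), 12 > 11 (shift), -4 <= 11 (stop) = 4 comparison(s) -> [-4, 11, 12, 16, 28]
Total comparisons: 1 + 2 + 2 + 4 = 9


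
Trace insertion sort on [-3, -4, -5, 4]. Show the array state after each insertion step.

First element -3 is already 'sorted'
Insert -4: shifted 1 elements -> [-4, -3, -5, 4]
Insert -5: shifted 2 elements -> [-5, -4, -3, 4]
Insert 4: shifted 0 elements -> [-5, -4, -3, 4]


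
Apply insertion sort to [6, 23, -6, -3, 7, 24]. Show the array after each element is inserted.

First element 6 is already 'sorted'
Insert 23: shifted 0 elements -> [6, 23, -6, -3, 7, 24]
Insert -6: shifted 2 elements -> [-6, 6, 23, -3, 7, 24]
Insert -3: shifted 2 elements -> [-6, -3, 6, 23, 7, 24]
Insert 7: shifted 1 elements -> [-6, -3, 6, 7, 23, 24]
Insert 24: shifted 0 elements -> [-6, -3, 6, 7, 23, 24]


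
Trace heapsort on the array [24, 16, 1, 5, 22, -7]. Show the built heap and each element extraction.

Build heap: [24, 22, 1, 5, 16, -7]
Extract 24: [22, 16, 1, 5, -7, 24]
Extract 22: [16, 5, 1, -7, 22, 24]
Extract 16: [5, -7, 1, 16, 22, 24]
Extract 5: [1, -7, 5, 16, 22, 24]
Extract 1: [-7, 1, 5, 16, 22, 24]


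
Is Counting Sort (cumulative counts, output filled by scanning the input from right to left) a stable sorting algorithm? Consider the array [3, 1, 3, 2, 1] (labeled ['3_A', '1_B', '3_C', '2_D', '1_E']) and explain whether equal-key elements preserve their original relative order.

Trace Counting Sort on the labeled array (the key is the number; the letter only tracks identity):
  Counts for values 0..3: [0, 2, 1, 2]
  Cumulative counts: [0, 2, 3, 5]
  Scan right to left: place 1_E at output index 1
  Scan right to left: place 2_D at output index 2
  Scan right to left: place 3_C at output index 4
  Scan right to left: place 1_B at output index 0
  Scan right to left: place 3_A at output index 3
  Output: [1_B, 1_E, 2_D, 3_A, 3_C]
Equal keys:
  value 1: originally 1_B, 1_E; after sorting 1_B, 1_E -> order preserved
  value 3: originally 3_A, 3_C; after sorting 3_A, 3_C -> order preserved
All equal keys kept their original relative order. Counting Sort is stable: scanning the input right to left with decreasing cumulative counts places later duplicates at later output positions.
Answer: Stable


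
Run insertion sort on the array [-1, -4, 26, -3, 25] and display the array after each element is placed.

First element -1 is already 'sorted'
Insert -4: shifted 1 elements -> [-4, -1, 26, -3, 25]
Insert 26: shifted 0 elements -> [-4, -1, 26, -3, 25]
Insert -3: shifted 2 elements -> [-4, -3, -1, 26, 25]
Insert 25: shifted 1 elements -> [-4, -3, -1, 25, 26]


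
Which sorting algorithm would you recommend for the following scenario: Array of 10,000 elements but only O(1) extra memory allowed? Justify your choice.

Best choice: Heapsort
Reason: Heapsort rearranges the array in place using O(1) auxiliary space and still guarantees O(n log n) time; quicksort partitions in place but needs Theta(log n) stack space for recursion (O(n) in the worst case), and mergesort requires O(n) auxiliary space


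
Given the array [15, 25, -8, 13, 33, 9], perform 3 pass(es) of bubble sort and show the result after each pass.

After pass 1: [15, -8, 13, 25, 9, 33] (3 swaps)
After pass 2: [-8, 13, 15, 9, 25, 33] (3 swaps)
After pass 3: [-8, 13, 9, 15, 25, 33] (1 swaps)
Total swaps: 7


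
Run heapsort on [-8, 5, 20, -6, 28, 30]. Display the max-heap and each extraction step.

Build heap: [30, 28, 20, -6, 5, -8]
Extract 30: [28, 5, 20, -6, -8, 30]
Extract 28: [20, 5, -8, -6, 28, 30]
Extract 20: [5, -6, -8, 20, 28, 30]
Extract 5: [-6, -8, 5, 20, 28, 30]
Extract -6: [-8, -6, 5, 20, 28, 30]


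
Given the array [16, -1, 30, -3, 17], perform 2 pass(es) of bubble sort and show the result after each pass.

After pass 1: [-1, 16, -3, 17, 30] (3 swaps)
After pass 2: [-1, -3, 16, 17, 30] (1 swaps)
Total swaps: 4


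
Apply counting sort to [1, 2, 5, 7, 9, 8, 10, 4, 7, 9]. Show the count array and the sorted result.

Count array: [0, 1, 1, 0, 1, 1, 0, 2, 1, 2, 1]
(count[i] = number of elements equal to i)
Cumulative count: [0, 1, 2, 2, 3, 4, 4, 6, 7, 9, 10]
Sorted: [1, 2, 4, 5, 7, 7, 8, 9, 9, 10]


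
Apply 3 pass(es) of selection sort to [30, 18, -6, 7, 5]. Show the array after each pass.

Pass 1: Select minimum -6 at index 2, swap -> [-6, 18, 30, 7, 5]
Pass 2: Select minimum 5 at index 4, swap -> [-6, 5, 30, 7, 18]
Pass 3: Select minimum 7 at index 3, swap -> [-6, 5, 7, 30, 18]


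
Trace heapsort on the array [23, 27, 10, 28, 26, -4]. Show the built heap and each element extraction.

Build heap: [28, 27, 10, 23, 26, -4]
Extract 28: [27, 26, 10, 23, -4, 28]
Extract 27: [26, 23, 10, -4, 27, 28]
Extract 26: [23, -4, 10, 26, 27, 28]
Extract 23: [10, -4, 23, 26, 27, 28]
Extract 10: [-4, 10, 23, 26, 27, 28]


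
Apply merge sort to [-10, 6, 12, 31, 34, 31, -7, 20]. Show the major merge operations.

Divide and conquer:
  Merge [-10] + [6] -> [-10, 6]
  Merge [12] + [31] -> [12, 31]
  Merge [-10, 6] + [12, 31] -> [-10, 6, 12, 31]
  Merge [34] + [31] -> [31, 34]
  Merge [-7] + [20] -> [-7, 20]
  Merge [31, 34] + [-7, 20] -> [-7, 20, 31, 34]
  Merge [-10, 6, 12, 31] + [-7, 20, 31, 34] -> [-10, -7, 6, 12, 20, 31, 31, 34]


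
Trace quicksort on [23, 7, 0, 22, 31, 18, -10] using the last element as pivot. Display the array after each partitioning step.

Partition 1: pivot=-10 at index 0 -> [-10, 7, 0, 22, 31, 18, 23]
Partition 2: pivot=23 at index 5 -> [-10, 7, 0, 22, 18, 23, 31]
Partition 3: pivot=18 at index 3 -> [-10, 7, 0, 18, 22, 23, 31]
Partition 4: pivot=0 at index 1 -> [-10, 0, 7, 18, 22, 23, 31]


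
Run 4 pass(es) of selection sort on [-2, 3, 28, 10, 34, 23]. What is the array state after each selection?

Pass 1: Select minimum -2 at index 0, swap -> [-2, 3, 28, 10, 34, 23]
Pass 2: Select minimum 3 at index 1, swap -> [-2, 3, 28, 10, 34, 23]
Pass 3: Select minimum 10 at index 3, swap -> [-2, 3, 10, 28, 34, 23]
Pass 4: Select minimum 23 at index 5, swap -> [-2, 3, 10, 23, 34, 28]


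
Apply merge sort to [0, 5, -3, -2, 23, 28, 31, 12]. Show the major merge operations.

Divide and conquer:
  Merge [0] + [5] -> [0, 5]
  Merge [-3] + [-2] -> [-3, -2]
  Merge [0, 5] + [-3, -2] -> [-3, -2, 0, 5]
  Merge [23] + [28] -> [23, 28]
  Merge [31] + [12] -> [12, 31]
  Merge [23, 28] + [12, 31] -> [12, 23, 28, 31]
  Merge [-3, -2, 0, 5] + [12, 23, 28, 31] -> [-3, -2, 0, 5, 12, 23, 28, 31]


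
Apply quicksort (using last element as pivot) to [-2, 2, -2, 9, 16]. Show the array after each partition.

Partition 1: pivot=16 at index 4 -> [-2, 2, -2, 9, 16]
Partition 2: pivot=9 at index 3 -> [-2, 2, -2, 9, 16]
Partition 3: pivot=-2 at index 1 -> [-2, -2, 2, 9, 16]


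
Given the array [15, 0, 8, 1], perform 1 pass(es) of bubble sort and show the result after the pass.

After pass 1: [0, 8, 1, 15] (3 swaps)
Total swaps: 3


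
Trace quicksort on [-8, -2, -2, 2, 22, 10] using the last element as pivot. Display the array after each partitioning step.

Partition 1: pivot=10 at index 4 -> [-8, -2, -2, 2, 10, 22]
Partition 2: pivot=2 at index 3 -> [-8, -2, -2, 2, 10, 22]
Partition 3: pivot=-2 at index 2 -> [-8, -2, -2, 2, 10, 22]
Partition 4: pivot=-2 at index 1 -> [-8, -2, -2, 2, 10, 22]


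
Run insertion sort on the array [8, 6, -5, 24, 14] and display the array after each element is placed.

First element 8 is already 'sorted'
Insert 6: shifted 1 elements -> [6, 8, -5, 24, 14]
Insert -5: shifted 2 elements -> [-5, 6, 8, 24, 14]
Insert 24: shifted 0 elements -> [-5, 6, 8, 24, 14]
Insert 14: shifted 1 elements -> [-5, 6, 8, 14, 24]


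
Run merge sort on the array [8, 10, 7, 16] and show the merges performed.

Divide and conquer:
  Merge [8] + [10] -> [8, 10]
  Merge [7] + [16] -> [7, 16]
  Merge [8, 10] + [7, 16] -> [7, 8, 10, 16]


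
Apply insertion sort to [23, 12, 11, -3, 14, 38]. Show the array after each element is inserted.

First element 23 is already 'sorted'
Insert 12: shifted 1 elements -> [12, 23, 11, -3, 14, 38]
Insert 11: shifted 2 elements -> [11, 12, 23, -3, 14, 38]
Insert -3: shifted 3 elements -> [-3, 11, 12, 23, 14, 38]
Insert 14: shifted 1 elements -> [-3, 11, 12, 14, 23, 38]
Insert 38: shifted 0 elements -> [-3, 11, 12, 14, 23, 38]


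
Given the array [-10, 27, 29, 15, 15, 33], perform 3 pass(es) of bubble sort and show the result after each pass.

After pass 1: [-10, 27, 15, 15, 29, 33] (2 swaps)
After pass 2: [-10, 15, 15, 27, 29, 33] (2 swaps)
After pass 3: [-10, 15, 15, 27, 29, 33] (0 swaps)
Total swaps: 4


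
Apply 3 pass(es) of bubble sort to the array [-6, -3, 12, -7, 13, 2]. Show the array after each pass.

After pass 1: [-6, -3, -7, 12, 2, 13] (2 swaps)
After pass 2: [-6, -7, -3, 2, 12, 13] (2 swaps)
After pass 3: [-7, -6, -3, 2, 12, 13] (1 swaps)
Total swaps: 5


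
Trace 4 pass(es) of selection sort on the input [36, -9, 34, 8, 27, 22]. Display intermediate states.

Pass 1: Select minimum -9 at index 1, swap -> [-9, 36, 34, 8, 27, 22]
Pass 2: Select minimum 8 at index 3, swap -> [-9, 8, 34, 36, 27, 22]
Pass 3: Select minimum 22 at index 5, swap -> [-9, 8, 22, 36, 27, 34]
Pass 4: Select minimum 27 at index 4, swap -> [-9, 8, 22, 27, 36, 34]


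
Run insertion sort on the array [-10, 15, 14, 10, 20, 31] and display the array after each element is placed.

First element -10 is already 'sorted'
Insert 15: shifted 0 elements -> [-10, 15, 14, 10, 20, 31]
Insert 14: shifted 1 elements -> [-10, 14, 15, 10, 20, 31]
Insert 10: shifted 2 elements -> [-10, 10, 14, 15, 20, 31]
Insert 20: shifted 0 elements -> [-10, 10, 14, 15, 20, 31]
Insert 31: shifted 0 elements -> [-10, 10, 14, 15, 20, 31]


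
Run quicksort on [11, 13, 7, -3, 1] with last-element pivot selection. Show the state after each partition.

Partition 1: pivot=1 at index 1 -> [-3, 1, 7, 11, 13]
Partition 2: pivot=13 at index 4 -> [-3, 1, 7, 11, 13]
Partition 3: pivot=11 at index 3 -> [-3, 1, 7, 11, 13]


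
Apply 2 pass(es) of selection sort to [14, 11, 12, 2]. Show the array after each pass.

Pass 1: Select minimum 2 at index 3, swap -> [2, 11, 12, 14]
Pass 2: Select minimum 11 at index 1, swap -> [2, 11, 12, 14]


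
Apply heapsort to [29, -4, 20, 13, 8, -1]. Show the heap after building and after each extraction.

Build heap: [29, 13, 20, -4, 8, -1]
Extract 29: [20, 13, -1, -4, 8, 29]
Extract 20: [13, 8, -1, -4, 20, 29]
Extract 13: [8, -4, -1, 13, 20, 29]
Extract 8: [-1, -4, 8, 13, 20, 29]
Extract -1: [-4, -1, 8, 13, 20, 29]


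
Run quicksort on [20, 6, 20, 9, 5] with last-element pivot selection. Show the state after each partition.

Partition 1: pivot=5 at index 0 -> [5, 6, 20, 9, 20]
Partition 2: pivot=20 at index 4 -> [5, 6, 20, 9, 20]
Partition 3: pivot=9 at index 2 -> [5, 6, 9, 20, 20]


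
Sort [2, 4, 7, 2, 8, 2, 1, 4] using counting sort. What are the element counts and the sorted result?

Count array: [0, 1, 3, 0, 2, 0, 0, 1, 1]
(count[i] = number of elements equal to i)
Cumulative count: [0, 1, 4, 4, 6, 6, 6, 7, 8]
Sorted: [1, 2, 2, 2, 4, 4, 7, 8]


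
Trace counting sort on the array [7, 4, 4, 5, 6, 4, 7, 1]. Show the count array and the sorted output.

Count array: [0, 1, 0, 0, 3, 1, 1, 2]
(count[i] = number of elements equal to i)
Cumulative count: [0, 1, 1, 1, 4, 5, 6, 8]
Sorted: [1, 4, 4, 4, 5, 6, 7, 7]


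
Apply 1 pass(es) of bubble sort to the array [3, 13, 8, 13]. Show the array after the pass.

After pass 1: [3, 8, 13, 13] (1 swaps)
Total swaps: 1


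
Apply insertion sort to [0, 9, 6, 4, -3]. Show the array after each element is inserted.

First element 0 is already 'sorted'
Insert 9: shifted 0 elements -> [0, 9, 6, 4, -3]
Insert 6: shifted 1 elements -> [0, 6, 9, 4, -3]
Insert 4: shifted 2 elements -> [0, 4, 6, 9, -3]
Insert -3: shifted 4 elements -> [-3, 0, 4, 6, 9]


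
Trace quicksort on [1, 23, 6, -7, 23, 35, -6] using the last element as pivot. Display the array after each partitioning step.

Partition 1: pivot=-6 at index 1 -> [-7, -6, 6, 1, 23, 35, 23]
Partition 2: pivot=23 at index 5 -> [-7, -6, 6, 1, 23, 23, 35]
Partition 3: pivot=23 at index 4 -> [-7, -6, 6, 1, 23, 23, 35]
Partition 4: pivot=1 at index 2 -> [-7, -6, 1, 6, 23, 23, 35]


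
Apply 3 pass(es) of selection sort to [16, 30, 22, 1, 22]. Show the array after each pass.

Pass 1: Select minimum 1 at index 3, swap -> [1, 30, 22, 16, 22]
Pass 2: Select minimum 16 at index 3, swap -> [1, 16, 22, 30, 22]
Pass 3: Select minimum 22 at index 2, swap -> [1, 16, 22, 30, 22]


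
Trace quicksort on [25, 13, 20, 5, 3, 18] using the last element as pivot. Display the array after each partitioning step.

Partition 1: pivot=18 at index 3 -> [13, 5, 3, 18, 20, 25]
Partition 2: pivot=3 at index 0 -> [3, 5, 13, 18, 20, 25]
Partition 3: pivot=13 at index 2 -> [3, 5, 13, 18, 20, 25]
Partition 4: pivot=25 at index 5 -> [3, 5, 13, 18, 20, 25]


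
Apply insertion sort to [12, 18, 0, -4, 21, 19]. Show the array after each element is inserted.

First element 12 is already 'sorted'
Insert 18: shifted 0 elements -> [12, 18, 0, -4, 21, 19]
Insert 0: shifted 2 elements -> [0, 12, 18, -4, 21, 19]
Insert -4: shifted 3 elements -> [-4, 0, 12, 18, 21, 19]
Insert 21: shifted 0 elements -> [-4, 0, 12, 18, 21, 19]
Insert 19: shifted 1 elements -> [-4, 0, 12, 18, 19, 21]


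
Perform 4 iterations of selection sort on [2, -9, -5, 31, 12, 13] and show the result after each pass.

Pass 1: Select minimum -9 at index 1, swap -> [-9, 2, -5, 31, 12, 13]
Pass 2: Select minimum -5 at index 2, swap -> [-9, -5, 2, 31, 12, 13]
Pass 3: Select minimum 2 at index 2, swap -> [-9, -5, 2, 31, 12, 13]
Pass 4: Select minimum 12 at index 4, swap -> [-9, -5, 2, 12, 31, 13]


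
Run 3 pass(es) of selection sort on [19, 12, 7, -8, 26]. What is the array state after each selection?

Pass 1: Select minimum -8 at index 3, swap -> [-8, 12, 7, 19, 26]
Pass 2: Select minimum 7 at index 2, swap -> [-8, 7, 12, 19, 26]
Pass 3: Select minimum 12 at index 2, swap -> [-8, 7, 12, 19, 26]


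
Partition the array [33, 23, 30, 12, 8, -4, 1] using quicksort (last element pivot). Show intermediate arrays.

Partition 1: pivot=1 at index 1 -> [-4, 1, 30, 12, 8, 33, 23]
Partition 2: pivot=23 at index 4 -> [-4, 1, 12, 8, 23, 33, 30]
Partition 3: pivot=8 at index 2 -> [-4, 1, 8, 12, 23, 33, 30]
Partition 4: pivot=30 at index 5 -> [-4, 1, 8, 12, 23, 30, 33]


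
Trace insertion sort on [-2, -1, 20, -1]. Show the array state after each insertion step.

First element -2 is already 'sorted'
Insert -1: shifted 0 elements -> [-2, -1, 20, -1]
Insert 20: shifted 0 elements -> [-2, -1, 20, -1]
Insert -1: shifted 1 elements -> [-2, -1, -1, 20]


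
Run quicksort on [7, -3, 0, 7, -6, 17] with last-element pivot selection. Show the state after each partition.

Partition 1: pivot=17 at index 5 -> [7, -3, 0, 7, -6, 17]
Partition 2: pivot=-6 at index 0 -> [-6, -3, 0, 7, 7, 17]
Partition 3: pivot=7 at index 4 -> [-6, -3, 0, 7, 7, 17]
Partition 4: pivot=7 at index 3 -> [-6, -3, 0, 7, 7, 17]
Partition 5: pivot=0 at index 2 -> [-6, -3, 0, 7, 7, 17]


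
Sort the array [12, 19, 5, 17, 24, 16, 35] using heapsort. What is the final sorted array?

Build heap: [35, 24, 16, 17, 19, 12, 5]
Extract 35: [24, 19, 16, 17, 5, 12, 35]
Extract 24: [19, 17, 16, 12, 5, 24, 35]
Extract 19: [17, 12, 16, 5, 19, 24, 35]
Extract 17: [16, 12, 5, 17, 19, 24, 35]
Extract 16: [12, 5, 16, 17, 19, 24, 35]
Extract 12: [5, 12, 16, 17, 19, 24, 35]


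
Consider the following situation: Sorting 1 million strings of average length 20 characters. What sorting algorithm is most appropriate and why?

Best choice: MSD radix sort or Mergesort
Reason: MSD radix sort is a non-comparison sort that buckets the strings by successive character positions, running in time proportional to the total number of characters examined rather than O(n log n) string comparisons; mergesort is a stable O(n log n)-comparison alternative that works for arbitrary variable-length keys


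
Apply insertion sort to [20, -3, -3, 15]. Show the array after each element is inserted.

First element 20 is already 'sorted'
Insert -3: shifted 1 elements -> [-3, 20, -3, 15]
Insert -3: shifted 1 elements -> [-3, -3, 20, 15]
Insert 15: shifted 1 elements -> [-3, -3, 15, 20]


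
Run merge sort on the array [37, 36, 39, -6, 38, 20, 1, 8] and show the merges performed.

Divide and conquer:
  Merge [37] + [36] -> [36, 37]
  Merge [39] + [-6] -> [-6, 39]
  Merge [36, 37] + [-6, 39] -> [-6, 36, 37, 39]
  Merge [38] + [20] -> [20, 38]
  Merge [1] + [8] -> [1, 8]
  Merge [20, 38] + [1, 8] -> [1, 8, 20, 38]
  Merge [-6, 36, 37, 39] + [1, 8, 20, 38] -> [-6, 1, 8, 20, 36, 37, 38, 39]


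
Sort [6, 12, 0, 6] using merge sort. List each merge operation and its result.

Divide and conquer:
  Merge [6] + [12] -> [6, 12]
  Merge [0] + [6] -> [0, 6]
  Merge [6, 12] + [0, 6] -> [0, 6, 6, 12]


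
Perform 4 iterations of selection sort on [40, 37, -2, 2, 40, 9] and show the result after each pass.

Pass 1: Select minimum -2 at index 2, swap -> [-2, 37, 40, 2, 40, 9]
Pass 2: Select minimum 2 at index 3, swap -> [-2, 2, 40, 37, 40, 9]
Pass 3: Select minimum 9 at index 5, swap -> [-2, 2, 9, 37, 40, 40]
Pass 4: Select minimum 37 at index 3, swap -> [-2, 2, 9, 37, 40, 40]


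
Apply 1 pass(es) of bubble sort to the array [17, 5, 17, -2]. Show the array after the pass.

After pass 1: [5, 17, -2, 17] (2 swaps)
Total swaps: 2


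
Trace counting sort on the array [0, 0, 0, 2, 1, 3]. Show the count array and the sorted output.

Count array: [3, 1, 1, 1]
(count[i] = number of elements equal to i)
Cumulative count: [3, 4, 5, 6]
Sorted: [0, 0, 0, 1, 2, 3]


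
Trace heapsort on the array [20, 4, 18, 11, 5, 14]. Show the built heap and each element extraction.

Build heap: [20, 11, 18, 4, 5, 14]
Extract 20: [18, 11, 14, 4, 5, 20]
Extract 18: [14, 11, 5, 4, 18, 20]
Extract 14: [11, 4, 5, 14, 18, 20]
Extract 11: [5, 4, 11, 14, 18, 20]
Extract 5: [4, 5, 11, 14, 18, 20]


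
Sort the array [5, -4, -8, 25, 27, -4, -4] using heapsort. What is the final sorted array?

Build heap: [27, 25, -4, 5, -4, -8, -4]
Extract 27: [25, 5, -4, -4, -4, -8, 27]
Extract 25: [5, -4, -4, -8, -4, 25, 27]
Extract 5: [-4, -4, -4, -8, 5, 25, 27]
Extract -4: [-4, -8, -4, -4, 5, 25, 27]
Extract -4: [-4, -8, -4, -4, 5, 25, 27]
Extract -4: [-8, -4, -4, -4, 5, 25, 27]


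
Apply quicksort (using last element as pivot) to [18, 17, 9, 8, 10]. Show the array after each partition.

Partition 1: pivot=10 at index 2 -> [9, 8, 10, 17, 18]
Partition 2: pivot=8 at index 0 -> [8, 9, 10, 17, 18]
Partition 3: pivot=18 at index 4 -> [8, 9, 10, 17, 18]


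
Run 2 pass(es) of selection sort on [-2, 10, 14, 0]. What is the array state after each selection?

Pass 1: Select minimum -2 at index 0, swap -> [-2, 10, 14, 0]
Pass 2: Select minimum 0 at index 3, swap -> [-2, 0, 14, 10]


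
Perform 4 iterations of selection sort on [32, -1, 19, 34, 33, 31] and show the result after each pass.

Pass 1: Select minimum -1 at index 1, swap -> [-1, 32, 19, 34, 33, 31]
Pass 2: Select minimum 19 at index 2, swap -> [-1, 19, 32, 34, 33, 31]
Pass 3: Select minimum 31 at index 5, swap -> [-1, 19, 31, 34, 33, 32]
Pass 4: Select minimum 32 at index 5, swap -> [-1, 19, 31, 32, 33, 34]


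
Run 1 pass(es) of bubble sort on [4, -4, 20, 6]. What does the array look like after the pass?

After pass 1: [-4, 4, 6, 20] (2 swaps)
Total swaps: 2


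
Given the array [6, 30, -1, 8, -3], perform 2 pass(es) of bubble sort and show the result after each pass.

After pass 1: [6, -1, 8, -3, 30] (3 swaps)
After pass 2: [-1, 6, -3, 8, 30] (2 swaps)
Total swaps: 5


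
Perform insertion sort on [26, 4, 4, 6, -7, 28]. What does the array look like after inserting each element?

First element 26 is already 'sorted'
Insert 4: shifted 1 elements -> [4, 26, 4, 6, -7, 28]
Insert 4: shifted 1 elements -> [4, 4, 26, 6, -7, 28]
Insert 6: shifted 1 elements -> [4, 4, 6, 26, -7, 28]
Insert -7: shifted 4 elements -> [-7, 4, 4, 6, 26, 28]
Insert 28: shifted 0 elements -> [-7, 4, 4, 6, 26, 28]


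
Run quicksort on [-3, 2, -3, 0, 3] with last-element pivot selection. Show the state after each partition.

Partition 1: pivot=3 at index 4 -> [-3, 2, -3, 0, 3]
Partition 2: pivot=0 at index 2 -> [-3, -3, 0, 2, 3]
Partition 3: pivot=-3 at index 1 -> [-3, -3, 0, 2, 3]


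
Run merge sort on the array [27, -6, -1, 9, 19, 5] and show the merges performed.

Divide and conquer:
  Merge [-6] + [-1] -> [-6, -1]
  Merge [27] + [-6, -1] -> [-6, -1, 27]
  Merge [19] + [5] -> [5, 19]
  Merge [9] + [5, 19] -> [5, 9, 19]
  Merge [-6, -1, 27] + [5, 9, 19] -> [-6, -1, 5, 9, 19, 27]


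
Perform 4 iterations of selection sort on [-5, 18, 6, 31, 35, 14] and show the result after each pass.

Pass 1: Select minimum -5 at index 0, swap -> [-5, 18, 6, 31, 35, 14]
Pass 2: Select minimum 6 at index 2, swap -> [-5, 6, 18, 31, 35, 14]
Pass 3: Select minimum 14 at index 5, swap -> [-5, 6, 14, 31, 35, 18]
Pass 4: Select minimum 18 at index 5, swap -> [-5, 6, 14, 18, 35, 31]


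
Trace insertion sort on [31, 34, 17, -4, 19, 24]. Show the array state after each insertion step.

First element 31 is already 'sorted'
Insert 34: shifted 0 elements -> [31, 34, 17, -4, 19, 24]
Insert 17: shifted 2 elements -> [17, 31, 34, -4, 19, 24]
Insert -4: shifted 3 elements -> [-4, 17, 31, 34, 19, 24]
Insert 19: shifted 2 elements -> [-4, 17, 19, 31, 34, 24]
Insert 24: shifted 2 elements -> [-4, 17, 19, 24, 31, 34]


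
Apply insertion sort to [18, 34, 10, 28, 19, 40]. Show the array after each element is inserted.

First element 18 is already 'sorted'
Insert 34: shifted 0 elements -> [18, 34, 10, 28, 19, 40]
Insert 10: shifted 2 elements -> [10, 18, 34, 28, 19, 40]
Insert 28: shifted 1 elements -> [10, 18, 28, 34, 19, 40]
Insert 19: shifted 2 elements -> [10, 18, 19, 28, 34, 40]
Insert 40: shifted 0 elements -> [10, 18, 19, 28, 34, 40]


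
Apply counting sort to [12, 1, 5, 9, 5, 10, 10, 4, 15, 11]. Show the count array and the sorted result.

Count array: [0, 1, 0, 0, 1, 2, 0, 0, 0, 1, 2, 1, 1, 0, 0, 1]
(count[i] = number of elements equal to i)
Cumulative count: [0, 1, 1, 1, 2, 4, 4, 4, 4, 5, 7, 8, 9, 9, 9, 10]
Sorted: [1, 4, 5, 5, 9, 10, 10, 11, 12, 15]


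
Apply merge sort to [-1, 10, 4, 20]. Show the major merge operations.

Divide and conquer:
  Merge [-1] + [10] -> [-1, 10]
  Merge [4] + [20] -> [4, 20]
  Merge [-1, 10] + [4, 20] -> [-1, 4, 10, 20]


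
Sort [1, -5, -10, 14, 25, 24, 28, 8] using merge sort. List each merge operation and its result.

Divide and conquer:
  Merge [1] + [-5] -> [-5, 1]
  Merge [-10] + [14] -> [-10, 14]
  Merge [-5, 1] + [-10, 14] -> [-10, -5, 1, 14]
  Merge [25] + [24] -> [24, 25]
  Merge [28] + [8] -> [8, 28]
  Merge [24, 25] + [8, 28] -> [8, 24, 25, 28]
  Merge [-10, -5, 1, 14] + [8, 24, 25, 28] -> [-10, -5, 1, 8, 14, 24, 25, 28]


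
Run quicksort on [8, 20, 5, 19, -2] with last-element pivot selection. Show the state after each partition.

Partition 1: pivot=-2 at index 0 -> [-2, 20, 5, 19, 8]
Partition 2: pivot=8 at index 2 -> [-2, 5, 8, 19, 20]
Partition 3: pivot=20 at index 4 -> [-2, 5, 8, 19, 20]


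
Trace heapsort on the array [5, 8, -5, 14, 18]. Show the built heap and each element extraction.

Build heap: [18, 14, -5, 5, 8]
Extract 18: [14, 8, -5, 5, 18]
Extract 14: [8, 5, -5, 14, 18]
Extract 8: [5, -5, 8, 14, 18]
Extract 5: [-5, 5, 8, 14, 18]


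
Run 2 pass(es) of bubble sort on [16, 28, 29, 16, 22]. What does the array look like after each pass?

After pass 1: [16, 28, 16, 22, 29] (2 swaps)
After pass 2: [16, 16, 22, 28, 29] (2 swaps)
Total swaps: 4


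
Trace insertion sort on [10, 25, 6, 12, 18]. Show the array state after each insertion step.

First element 10 is already 'sorted'
Insert 25: shifted 0 elements -> [10, 25, 6, 12, 18]
Insert 6: shifted 2 elements -> [6, 10, 25, 12, 18]
Insert 12: shifted 1 elements -> [6, 10, 12, 25, 18]
Insert 18: shifted 1 elements -> [6, 10, 12, 18, 25]


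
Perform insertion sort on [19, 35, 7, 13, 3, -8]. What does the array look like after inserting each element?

First element 19 is already 'sorted'
Insert 35: shifted 0 elements -> [19, 35, 7, 13, 3, -8]
Insert 7: shifted 2 elements -> [7, 19, 35, 13, 3, -8]
Insert 13: shifted 2 elements -> [7, 13, 19, 35, 3, -8]
Insert 3: shifted 4 elements -> [3, 7, 13, 19, 35, -8]
Insert -8: shifted 5 elements -> [-8, 3, 7, 13, 19, 35]


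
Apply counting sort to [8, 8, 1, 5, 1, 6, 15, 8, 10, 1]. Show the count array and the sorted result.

Count array: [0, 3, 0, 0, 0, 1, 1, 0, 3, 0, 1, 0, 0, 0, 0, 1]
(count[i] = number of elements equal to i)
Cumulative count: [0, 3, 3, 3, 3, 4, 5, 5, 8, 8, 9, 9, 9, 9, 9, 10]
Sorted: [1, 1, 1, 5, 6, 8, 8, 8, 10, 15]


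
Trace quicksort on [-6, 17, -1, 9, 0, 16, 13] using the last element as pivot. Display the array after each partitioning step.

Partition 1: pivot=13 at index 4 -> [-6, -1, 9, 0, 13, 16, 17]
Partition 2: pivot=0 at index 2 -> [-6, -1, 0, 9, 13, 16, 17]
Partition 3: pivot=-1 at index 1 -> [-6, -1, 0, 9, 13, 16, 17]
Partition 4: pivot=17 at index 6 -> [-6, -1, 0, 9, 13, 16, 17]


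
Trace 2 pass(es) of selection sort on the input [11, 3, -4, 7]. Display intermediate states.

Pass 1: Select minimum -4 at index 2, swap -> [-4, 3, 11, 7]
Pass 2: Select minimum 3 at index 1, swap -> [-4, 3, 11, 7]


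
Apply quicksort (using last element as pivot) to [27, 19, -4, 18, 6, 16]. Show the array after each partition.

Partition 1: pivot=16 at index 2 -> [-4, 6, 16, 18, 19, 27]
Partition 2: pivot=6 at index 1 -> [-4, 6, 16, 18, 19, 27]
Partition 3: pivot=27 at index 5 -> [-4, 6, 16, 18, 19, 27]
Partition 4: pivot=19 at index 4 -> [-4, 6, 16, 18, 19, 27]


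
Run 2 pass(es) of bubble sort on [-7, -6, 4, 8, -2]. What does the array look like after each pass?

After pass 1: [-7, -6, 4, -2, 8] (1 swaps)
After pass 2: [-7, -6, -2, 4, 8] (1 swaps)
Total swaps: 2


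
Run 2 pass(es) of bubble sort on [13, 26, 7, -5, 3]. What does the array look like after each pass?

After pass 1: [13, 7, -5, 3, 26] (3 swaps)
After pass 2: [7, -5, 3, 13, 26] (3 swaps)
Total swaps: 6


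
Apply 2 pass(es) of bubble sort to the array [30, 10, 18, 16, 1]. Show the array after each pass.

After pass 1: [10, 18, 16, 1, 30] (4 swaps)
After pass 2: [10, 16, 1, 18, 30] (2 swaps)
Total swaps: 6


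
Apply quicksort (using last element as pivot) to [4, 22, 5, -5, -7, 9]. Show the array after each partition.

Partition 1: pivot=9 at index 4 -> [4, 5, -5, -7, 9, 22]
Partition 2: pivot=-7 at index 0 -> [-7, 5, -5, 4, 9, 22]
Partition 3: pivot=4 at index 2 -> [-7, -5, 4, 5, 9, 22]


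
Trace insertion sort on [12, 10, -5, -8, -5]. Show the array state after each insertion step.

First element 12 is already 'sorted'
Insert 10: shifted 1 elements -> [10, 12, -5, -8, -5]
Insert -5: shifted 2 elements -> [-5, 10, 12, -8, -5]
Insert -8: shifted 3 elements -> [-8, -5, 10, 12, -5]
Insert -5: shifted 2 elements -> [-8, -5, -5, 10, 12]


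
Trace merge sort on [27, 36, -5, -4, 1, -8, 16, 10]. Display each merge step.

Divide and conquer:
  Merge [27] + [36] -> [27, 36]
  Merge [-5] + [-4] -> [-5, -4]
  Merge [27, 36] + [-5, -4] -> [-5, -4, 27, 36]
  Merge [1] + [-8] -> [-8, 1]
  Merge [16] + [10] -> [10, 16]
  Merge [-8, 1] + [10, 16] -> [-8, 1, 10, 16]
  Merge [-5, -4, 27, 36] + [-8, 1, 10, 16] -> [-8, -5, -4, 1, 10, 16, 27, 36]


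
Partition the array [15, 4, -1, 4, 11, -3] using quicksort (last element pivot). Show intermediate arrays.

Partition 1: pivot=-3 at index 0 -> [-3, 4, -1, 4, 11, 15]
Partition 2: pivot=15 at index 5 -> [-3, 4, -1, 4, 11, 15]
Partition 3: pivot=11 at index 4 -> [-3, 4, -1, 4, 11, 15]
Partition 4: pivot=4 at index 3 -> [-3, 4, -1, 4, 11, 15]
Partition 5: pivot=-1 at index 1 -> [-3, -1, 4, 4, 11, 15]


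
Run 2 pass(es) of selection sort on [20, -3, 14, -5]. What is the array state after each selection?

Pass 1: Select minimum -5 at index 3, swap -> [-5, -3, 14, 20]
Pass 2: Select minimum -3 at index 1, swap -> [-5, -3, 14, 20]


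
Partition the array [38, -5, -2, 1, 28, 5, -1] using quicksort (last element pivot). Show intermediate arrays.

Partition 1: pivot=-1 at index 2 -> [-5, -2, -1, 1, 28, 5, 38]
Partition 2: pivot=-2 at index 1 -> [-5, -2, -1, 1, 28, 5, 38]
Partition 3: pivot=38 at index 6 -> [-5, -2, -1, 1, 28, 5, 38]
Partition 4: pivot=5 at index 4 -> [-5, -2, -1, 1, 5, 28, 38]


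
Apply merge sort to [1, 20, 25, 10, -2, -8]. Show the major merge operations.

Divide and conquer:
  Merge [20] + [25] -> [20, 25]
  Merge [1] + [20, 25] -> [1, 20, 25]
  Merge [-2] + [-8] -> [-8, -2]
  Merge [10] + [-8, -2] -> [-8, -2, 10]
  Merge [1, 20, 25] + [-8, -2, 10] -> [-8, -2, 1, 10, 20, 25]


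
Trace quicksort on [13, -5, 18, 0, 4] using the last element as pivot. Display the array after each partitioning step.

Partition 1: pivot=4 at index 2 -> [-5, 0, 4, 13, 18]
Partition 2: pivot=0 at index 1 -> [-5, 0, 4, 13, 18]
Partition 3: pivot=18 at index 4 -> [-5, 0, 4, 13, 18]


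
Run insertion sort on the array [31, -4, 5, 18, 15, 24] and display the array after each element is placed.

First element 31 is already 'sorted'
Insert -4: shifted 1 elements -> [-4, 31, 5, 18, 15, 24]
Insert 5: shifted 1 elements -> [-4, 5, 31, 18, 15, 24]
Insert 18: shifted 1 elements -> [-4, 5, 18, 31, 15, 24]
Insert 15: shifted 2 elements -> [-4, 5, 15, 18, 31, 24]
Insert 24: shifted 1 elements -> [-4, 5, 15, 18, 24, 31]


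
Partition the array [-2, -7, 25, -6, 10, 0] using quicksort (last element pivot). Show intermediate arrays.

Partition 1: pivot=0 at index 3 -> [-2, -7, -6, 0, 10, 25]
Partition 2: pivot=-6 at index 1 -> [-7, -6, -2, 0, 10, 25]
Partition 3: pivot=25 at index 5 -> [-7, -6, -2, 0, 10, 25]


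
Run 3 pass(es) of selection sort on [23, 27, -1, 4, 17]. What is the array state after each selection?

Pass 1: Select minimum -1 at index 2, swap -> [-1, 27, 23, 4, 17]
Pass 2: Select minimum 4 at index 3, swap -> [-1, 4, 23, 27, 17]
Pass 3: Select minimum 17 at index 4, swap -> [-1, 4, 17, 27, 23]


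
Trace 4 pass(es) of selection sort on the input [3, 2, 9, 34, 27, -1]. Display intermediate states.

Pass 1: Select minimum -1 at index 5, swap -> [-1, 2, 9, 34, 27, 3]
Pass 2: Select minimum 2 at index 1, swap -> [-1, 2, 9, 34, 27, 3]
Pass 3: Select minimum 3 at index 5, swap -> [-1, 2, 3, 34, 27, 9]
Pass 4: Select minimum 9 at index 5, swap -> [-1, 2, 3, 9, 27, 34]


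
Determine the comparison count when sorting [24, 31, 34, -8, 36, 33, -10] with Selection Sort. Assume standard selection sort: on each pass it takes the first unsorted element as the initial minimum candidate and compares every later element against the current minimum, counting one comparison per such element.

Pass 1: scan indices 1..6 for the minimum = 6 comparison(s); min is -10, place at index 0 -> [-10, 31, 34, -8, 36, 33, 24]
Pass 2: scan indices 2..6 for the minimum = 5 comparison(s); min is -8, place at index 1 -> [-10, -8, 34, 31, 36, 33, 24]
Pass 3: scan indices 3..6 for the minimum = 4 comparison(s); min is 24, place at index 2 -> [-10, -8, 24, 31, 36, 33, 34]
Pass 4: scan indices 4..6 for the minimum = 3 comparison(s); min is 31, place at index 3 -> [-10, -8, 24, 31, 36, 33, 34]
Pass 5: scan indices 5..6 for the minimum = 2 comparison(s); min is 33, place at index 4 -> [-10, -8, 24, 31, 33, 36, 34]
Pass 6: scan indices 6..6 for the minimum = 1 comparison(s); min is 34, place at index 5 -> [-10, -8, 24, 31, 33, 34, 36]
Selection sort always scans the whole unsorted suffix, so the count is (n-1) + (n-2) + ... + 1 = n(n-1)/2 = 7*6/2 = 21 regardless of the input order.
Total comparisons: 6 + 5 + 4 + 3 + 2 + 1 = 21


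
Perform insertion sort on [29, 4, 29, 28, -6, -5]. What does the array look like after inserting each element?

First element 29 is already 'sorted'
Insert 4: shifted 1 elements -> [4, 29, 29, 28, -6, -5]
Insert 29: shifted 0 elements -> [4, 29, 29, 28, -6, -5]
Insert 28: shifted 2 elements -> [4, 28, 29, 29, -6, -5]
Insert -6: shifted 4 elements -> [-6, 4, 28, 29, 29, -5]
Insert -5: shifted 4 elements -> [-6, -5, 4, 28, 29, 29]


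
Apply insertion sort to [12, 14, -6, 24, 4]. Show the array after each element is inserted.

First element 12 is already 'sorted'
Insert 14: shifted 0 elements -> [12, 14, -6, 24, 4]
Insert -6: shifted 2 elements -> [-6, 12, 14, 24, 4]
Insert 24: shifted 0 elements -> [-6, 12, 14, 24, 4]
Insert 4: shifted 3 elements -> [-6, 4, 12, 14, 24]


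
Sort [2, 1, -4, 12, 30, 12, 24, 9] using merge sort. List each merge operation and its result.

Divide and conquer:
  Merge [2] + [1] -> [1, 2]
  Merge [-4] + [12] -> [-4, 12]
  Merge [1, 2] + [-4, 12] -> [-4, 1, 2, 12]
  Merge [30] + [12] -> [12, 30]
  Merge [24] + [9] -> [9, 24]
  Merge [12, 30] + [9, 24] -> [9, 12, 24, 30]
  Merge [-4, 1, 2, 12] + [9, 12, 24, 30] -> [-4, 1, 2, 9, 12, 12, 24, 30]


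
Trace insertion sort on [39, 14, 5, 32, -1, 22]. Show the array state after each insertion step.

First element 39 is already 'sorted'
Insert 14: shifted 1 elements -> [14, 39, 5, 32, -1, 22]
Insert 5: shifted 2 elements -> [5, 14, 39, 32, -1, 22]
Insert 32: shifted 1 elements -> [5, 14, 32, 39, -1, 22]
Insert -1: shifted 4 elements -> [-1, 5, 14, 32, 39, 22]
Insert 22: shifted 2 elements -> [-1, 5, 14, 22, 32, 39]


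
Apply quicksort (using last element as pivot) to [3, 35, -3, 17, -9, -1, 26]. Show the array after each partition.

Partition 1: pivot=26 at index 5 -> [3, -3, 17, -9, -1, 26, 35]
Partition 2: pivot=-1 at index 2 -> [-3, -9, -1, 3, 17, 26, 35]
Partition 3: pivot=-9 at index 0 -> [-9, -3, -1, 3, 17, 26, 35]
Partition 4: pivot=17 at index 4 -> [-9, -3, -1, 3, 17, 26, 35]


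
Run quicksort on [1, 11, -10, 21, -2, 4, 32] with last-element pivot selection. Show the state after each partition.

Partition 1: pivot=32 at index 6 -> [1, 11, -10, 21, -2, 4, 32]
Partition 2: pivot=4 at index 3 -> [1, -10, -2, 4, 11, 21, 32]
Partition 3: pivot=-2 at index 1 -> [-10, -2, 1, 4, 11, 21, 32]
Partition 4: pivot=21 at index 5 -> [-10, -2, 1, 4, 11, 21, 32]
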